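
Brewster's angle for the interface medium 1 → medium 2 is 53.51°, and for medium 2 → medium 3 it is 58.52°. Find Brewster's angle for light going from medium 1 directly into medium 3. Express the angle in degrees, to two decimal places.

θ_B ≈ 65.63°

n₂/n₁ = tan 53.51° = 1.3519 and n₃/n₂ = tan 58.52° = 1.6331.
So n₃/n₁ = (n₂/n₁)(n₃/n₂) = 1.3519 × 1.6331 = 2.2079.
θ_B(1→3) = arctan(2.2079) = 65.63°.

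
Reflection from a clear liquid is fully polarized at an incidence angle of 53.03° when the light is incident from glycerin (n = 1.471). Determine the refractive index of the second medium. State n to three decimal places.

n ≈ 1.954

At the Brewster angle, tan θ_B = n₂/n₁ with n₁ on the incident side (glycerin) and n₂ on the transmitted side (a clear liquid).
n₂ = n₁ tan θ_B = 1.471 × tan 53.03° = 1.954.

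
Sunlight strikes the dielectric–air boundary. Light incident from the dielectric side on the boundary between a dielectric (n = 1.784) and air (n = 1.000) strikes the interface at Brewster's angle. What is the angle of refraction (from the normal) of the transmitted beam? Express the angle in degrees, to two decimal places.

θ_t ≈ 60.73°

θ_B = arctan(n₂/n₁) = arctan(1.000/1.784) = 29.27°.
At Brewster's angle the reflected and refracted rays are perpendicular, so θ_t = 90° − θ_B = 90° − 29.27° = 60.73°.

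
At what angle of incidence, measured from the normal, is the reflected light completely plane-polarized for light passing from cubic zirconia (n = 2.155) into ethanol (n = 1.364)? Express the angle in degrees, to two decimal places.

Brewster's condition: tan θ_B = n₂/n₁ = 1.364/2.155 = 0.6329.
So θ_B = arctan 0.6329 = 32.33°.

θ_B ≈ 32.33°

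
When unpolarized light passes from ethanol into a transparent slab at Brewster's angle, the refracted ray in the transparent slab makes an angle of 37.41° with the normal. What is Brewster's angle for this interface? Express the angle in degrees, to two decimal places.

θ_B ≈ 52.59°

At Brewster's angle the reflected and refracted rays are perpendicular, so θ_B + θ_t = 90°.
θ_B = 90° − 37.41° = 52.59°.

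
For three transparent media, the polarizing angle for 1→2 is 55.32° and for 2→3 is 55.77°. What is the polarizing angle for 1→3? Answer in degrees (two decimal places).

θ_B ≈ 64.79°

Each Brewster angle gives a ratio: n₂/n₁ = tan 55.32° = 1.4453, n₃/n₂ = tan 55.77° = 1.4698.
Multiplying, n₃/n₁ = 1.4453 × 1.4698 = 2.1242, and θ_B(1→3) = arctan 2.1242 = 64.79°.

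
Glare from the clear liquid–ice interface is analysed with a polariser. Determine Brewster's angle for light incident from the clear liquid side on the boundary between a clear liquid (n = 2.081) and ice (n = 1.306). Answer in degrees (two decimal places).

θ_B ≈ 32.11°

The reflected p-component vanishes when tan θ_B = n₂/n₁.
tan θ_B = n₂/n₁ = 1.306/2.081 = 0.6276.
So θ_B = arctan 0.6276 = 32.11°.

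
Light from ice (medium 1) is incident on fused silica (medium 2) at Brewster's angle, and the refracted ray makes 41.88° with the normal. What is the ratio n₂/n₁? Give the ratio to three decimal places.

θ_B + θ_t = 90°, so θ_B = 90° − 41.88° = 48.12°.
Then n₂/n₁ = tan θ_B = tan 48.12° = 1.115.

n₂/n₁ ≈ 1.115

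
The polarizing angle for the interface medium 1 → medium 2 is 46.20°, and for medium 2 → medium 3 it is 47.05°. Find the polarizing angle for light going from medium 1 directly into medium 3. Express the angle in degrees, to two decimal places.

Each Brewster angle gives a ratio: n₂/n₁ = tan 46.20° = 1.0428, n₃/n₂ = tan 47.05° = 1.0742.
Multiplying, n₃/n₁ = 1.0428 × 1.0742 = 1.1202, and θ_B(1→3) = arctan 1.1202 = 48.25°.

θ_B ≈ 48.25°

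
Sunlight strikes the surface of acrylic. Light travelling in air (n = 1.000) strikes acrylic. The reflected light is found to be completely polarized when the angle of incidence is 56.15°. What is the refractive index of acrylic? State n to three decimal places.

Full polarization of the reflected beam means tan θ_B = n₂/n₁, where n₁ is the incident medium (air).
n₂ = n₁ tan θ_B = 1.000 × tan 56.15° = 1.491.

n ≈ 1.491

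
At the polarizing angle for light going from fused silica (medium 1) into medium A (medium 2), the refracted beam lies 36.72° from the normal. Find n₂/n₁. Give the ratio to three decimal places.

θ_B + θ_t = 90°, so θ_B = 90° − 36.72° = 53.28°.
tan θ_B = n₂/n₁, so n₂/n₁ = tan 53.28° = 1.341.

n₂/n₁ ≈ 1.341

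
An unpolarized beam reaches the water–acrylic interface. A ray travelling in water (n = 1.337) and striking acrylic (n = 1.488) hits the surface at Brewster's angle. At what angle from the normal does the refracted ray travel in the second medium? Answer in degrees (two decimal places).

θ_B = arctan(n₂/n₁) = arctan(1.488/1.337) = 48.06°.
Since θ_B + θ_t = 90° at Brewster incidence, θ_t = 90° − 48.06° = 41.94°.

θ_t ≈ 41.94°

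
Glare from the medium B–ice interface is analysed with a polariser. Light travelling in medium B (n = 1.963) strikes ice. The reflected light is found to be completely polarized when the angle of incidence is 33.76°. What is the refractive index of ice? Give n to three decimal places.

n ≈ 1.312

Full polarization of the reflected beam means tan θ_B = n₂/n₁, where n₁ is the incident medium (medium B).
n₂ = n₁ tan θ_B = 1.963 × tan 33.76° = 1.312.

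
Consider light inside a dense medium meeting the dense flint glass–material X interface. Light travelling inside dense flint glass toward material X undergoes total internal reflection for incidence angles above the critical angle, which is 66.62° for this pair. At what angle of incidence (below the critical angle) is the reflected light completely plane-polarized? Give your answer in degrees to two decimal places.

At the critical angle sin θ_c = n₂/n₁, giving n₂/n₁ = sin 66.62° = 0.9179.
Then tan θ_B = n₂/n₁ = 0.9179, so θ_B = arctan 0.9179 = 42.55°.

θ_B ≈ 42.55°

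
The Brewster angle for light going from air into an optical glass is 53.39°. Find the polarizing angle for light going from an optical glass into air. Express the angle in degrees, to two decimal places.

The two Brewster angles are complementary: θ_B' = 90° − θ_B = 90° − 53.39° = 36.61°.

θ_B' ≈ 36.61°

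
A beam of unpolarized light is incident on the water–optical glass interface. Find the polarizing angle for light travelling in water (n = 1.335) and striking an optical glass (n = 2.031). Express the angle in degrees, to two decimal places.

θ_B ≈ 56.68°

tan θ_B = n₂/n₁ = 2.031/1.335 = 1.5213. Taking the arctangent, θ_B = 56.68°.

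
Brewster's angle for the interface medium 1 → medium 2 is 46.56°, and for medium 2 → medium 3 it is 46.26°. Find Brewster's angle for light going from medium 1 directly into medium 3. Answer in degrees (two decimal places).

tan θ_B(1→2) = n₂/n₁ = tan 46.56° = 1.0560.
tan θ_B(2→3) = n₃/n₂ = tan 46.26° = 1.0450.
Multiplying, n₃/n₁ = 1.0560 × 1.0450 = 1.1035, and θ_B(1→3) = arctan 1.1035 = 47.82°.

θ_B ≈ 47.82°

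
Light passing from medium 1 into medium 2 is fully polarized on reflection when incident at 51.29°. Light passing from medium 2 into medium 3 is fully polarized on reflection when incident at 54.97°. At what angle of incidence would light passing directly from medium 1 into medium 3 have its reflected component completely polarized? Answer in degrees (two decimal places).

θ_B ≈ 60.67°

tan θ_B(1→2) = n₂/n₁ = tan 51.29° = 1.2478.
tan θ_B(2→3) = n₃/n₂ = tan 54.97° = 1.4266.
n₃/n₁ = 1.7800. Then tan θ_B(1→3) = n₃/n₁, so θ_B(1→3) = arctan(1.7800) = 60.67°.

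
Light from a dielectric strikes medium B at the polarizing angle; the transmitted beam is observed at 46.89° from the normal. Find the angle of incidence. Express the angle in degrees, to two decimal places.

Since the reflected and refracted rays are at right angles at the polarizing angle, θ_B + θ_t = 90°.
So θ_B = 90° − θ_t = 90° − 46.89° = 43.11°.

θ_B ≈ 43.11°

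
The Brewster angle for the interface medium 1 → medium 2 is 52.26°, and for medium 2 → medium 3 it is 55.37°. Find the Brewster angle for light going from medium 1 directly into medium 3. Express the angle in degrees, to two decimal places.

θ_B ≈ 61.87°

Each Brewster angle gives a ratio: n₂/n₁ = tan 52.26° = 1.2920, n₃/n₂ = tan 55.37° = 1.4480.
Multiplying, n₃/n₁ = 1.2920 × 1.4480 = 1.8707, and θ_B(1→3) = arctan 1.8707 = 61.87°.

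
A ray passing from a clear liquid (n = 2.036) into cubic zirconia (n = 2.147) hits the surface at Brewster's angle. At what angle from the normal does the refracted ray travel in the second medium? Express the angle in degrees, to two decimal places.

θ_B = arctan(n₂/n₁) = arctan(2.147/2.036) = 46.52°.
At Brewster's angle the reflected and refracted rays are perpendicular, so θ_t = 90° − θ_B = 90° − 46.52° = 43.48°.

θ_t ≈ 43.48°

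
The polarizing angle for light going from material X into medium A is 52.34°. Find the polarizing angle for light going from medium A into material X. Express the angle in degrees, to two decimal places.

The two Brewster angles are complementary: θ_B' = 90° − θ_B = 90° − 52.34° = 37.66°.

θ_B' ≈ 37.66°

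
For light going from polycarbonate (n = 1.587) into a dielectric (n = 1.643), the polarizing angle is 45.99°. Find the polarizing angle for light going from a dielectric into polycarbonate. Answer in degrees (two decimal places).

tan θ_B' = n₁/n₂ = 1/tan θ_B, so θ_B' = 90° − θ_B.
θ_B' = 90° − 45.99° = 44.01°.

θ_B' ≈ 44.01°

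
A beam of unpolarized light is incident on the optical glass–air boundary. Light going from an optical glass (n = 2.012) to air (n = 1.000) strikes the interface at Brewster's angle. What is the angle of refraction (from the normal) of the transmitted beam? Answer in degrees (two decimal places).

θ_B = arctan(n₂/n₁) = arctan(1.000/2.012) = 26.43°.
Since θ_B + θ_t = 90° at Brewster incidence, θ_t = 90° − 26.43° = 63.57°.

θ_t ≈ 63.57°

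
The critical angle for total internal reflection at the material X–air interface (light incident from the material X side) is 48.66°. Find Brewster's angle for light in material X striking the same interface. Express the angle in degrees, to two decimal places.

At the critical angle sin θ_c = n₂/n₁, giving n₂/n₁ = sin 48.66° = 0.7508.
Then tan θ_B = n₂/n₁ = 0.7508, so θ_B = arctan 0.7508 = 36.90°.

θ_B ≈ 36.90°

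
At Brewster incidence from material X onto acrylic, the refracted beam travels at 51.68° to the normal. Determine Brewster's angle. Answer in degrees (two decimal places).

At Brewster's angle the reflected and refracted rays are perpendicular, so θ_B + θ_t = 90°.
θ_B = 90° − 51.68° = 38.32°.

θ_B ≈ 38.32°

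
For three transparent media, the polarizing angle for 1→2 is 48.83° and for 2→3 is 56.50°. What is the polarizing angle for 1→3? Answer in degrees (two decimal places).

θ_B ≈ 59.94°

Each Brewster angle gives a ratio: n₂/n₁ = tan 48.83° = 1.1435, n₃/n₂ = tan 56.50° = 1.5108.
Multiplying, n₃/n₁ = 1.1435 × 1.5108 = 1.7276, and θ_B(1→3) = arctan 1.7276 = 59.94°.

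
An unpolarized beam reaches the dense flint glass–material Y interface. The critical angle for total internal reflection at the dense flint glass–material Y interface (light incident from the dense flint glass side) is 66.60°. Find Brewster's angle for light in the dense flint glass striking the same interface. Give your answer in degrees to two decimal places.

θ_B ≈ 42.54°

At the critical angle sin θ_c = n₂/n₁, giving n₂/n₁ = sin 66.60° = 0.9178.
Then tan θ_B = n₂/n₁ = 0.9178, so θ_B = arctan 0.9178 = 42.54°.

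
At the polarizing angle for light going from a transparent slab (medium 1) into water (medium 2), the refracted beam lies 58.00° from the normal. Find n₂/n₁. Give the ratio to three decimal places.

n₂/n₁ ≈ 0.625

θ_B + θ_t = 90°, so θ_B = 90° − 58.00° = 32.00°.
tan θ_B = n₂/n₁, so n₂/n₁ = tan 32.00° = 0.625.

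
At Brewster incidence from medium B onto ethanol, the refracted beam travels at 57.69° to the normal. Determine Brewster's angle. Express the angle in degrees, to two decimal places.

θ_B ≈ 32.31°

Brewster's condition makes the reflected and refracted beams perpendicular: θ_B + θ_t = 90°.
θ_B = 90° − 57.69° = 32.31°.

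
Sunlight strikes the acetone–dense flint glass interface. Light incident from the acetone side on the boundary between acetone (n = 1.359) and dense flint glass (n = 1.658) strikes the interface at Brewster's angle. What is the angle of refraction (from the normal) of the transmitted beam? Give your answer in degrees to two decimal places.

First find Brewster's angle: tan θ_B = 1.658/1.359 = 1.2200, giving θ_B = 50.66°.
At Brewster's angle the reflected and refracted rays are perpendicular, so θ_t = 90° − θ_B = 90° − 50.66° = 39.34°.

θ_t ≈ 39.34°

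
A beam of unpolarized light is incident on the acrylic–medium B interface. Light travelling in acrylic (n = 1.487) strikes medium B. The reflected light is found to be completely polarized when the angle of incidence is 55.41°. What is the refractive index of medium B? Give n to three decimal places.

Brewster's law: tan θ_B = n₂/n₁ (light incident in acrylic, refracted into medium B).
n₂ = n₁ tan θ_B = 1.487 × tan 55.41° = 2.156.

n ≈ 2.156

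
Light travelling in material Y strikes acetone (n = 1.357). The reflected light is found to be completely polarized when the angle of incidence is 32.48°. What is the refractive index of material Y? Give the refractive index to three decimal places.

n ≈ 2.132

Full polarization of the reflected beam means tan θ_B = n₂/n₁, where n₁ is the incident medium (material Y).
n₁ = n₂ / tan θ_B = 1.357 / tan 32.48° = 2.132.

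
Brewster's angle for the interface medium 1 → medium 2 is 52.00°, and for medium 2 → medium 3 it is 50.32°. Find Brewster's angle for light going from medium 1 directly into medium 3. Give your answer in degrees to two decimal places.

n₂/n₁ = tan 52.00° = 1.2799 and n₃/n₂ = tan 50.32° = 1.2054.
So n₃/n₁ = (n₂/n₁)(n₃/n₂) = 1.2799 × 1.2054 = 1.5428.
θ_B(1→3) = arctan(1.5428) = 57.05°.

θ_B ≈ 57.05°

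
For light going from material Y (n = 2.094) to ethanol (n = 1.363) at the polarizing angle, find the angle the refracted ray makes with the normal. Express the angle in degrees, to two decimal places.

θ_t ≈ 56.94°

First find Brewster's angle: tan θ_B = 1.363/2.094 = 0.6509, giving θ_B = 33.06°.
At Brewster's angle the reflected and refracted rays are perpendicular, so θ_t = 90° − θ_B = 90° − 33.06° = 56.94°.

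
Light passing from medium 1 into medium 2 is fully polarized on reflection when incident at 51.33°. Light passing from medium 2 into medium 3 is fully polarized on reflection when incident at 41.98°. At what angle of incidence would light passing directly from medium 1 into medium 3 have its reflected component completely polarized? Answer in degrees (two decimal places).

θ_B ≈ 48.35°

Each Brewster angle gives a ratio: n₂/n₁ = tan 51.33° = 1.2495, n₃/n₂ = tan 41.98° = 0.8998.
n₃/n₁ = 1.1243. Then tan θ_B(1→3) = n₃/n₁, so θ_B(1→3) = arctan(1.1243) = 48.35°.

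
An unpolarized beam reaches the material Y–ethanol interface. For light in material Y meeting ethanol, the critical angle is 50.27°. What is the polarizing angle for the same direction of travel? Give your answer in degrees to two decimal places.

At the critical angle sin θ_c = n₂/n₁, giving n₂/n₁ = sin 50.27° = 0.7691.
Then tan θ_B = n₂/n₁ = 0.7691, so θ_B = arctan 0.7691 = 37.56°.

θ_B ≈ 37.56°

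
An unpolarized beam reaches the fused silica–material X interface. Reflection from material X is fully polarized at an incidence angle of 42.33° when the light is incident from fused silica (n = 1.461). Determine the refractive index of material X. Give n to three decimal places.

n ≈ 1.331

Full polarization of the reflected beam means tan θ_B = n₂/n₁, where n₁ is the incident medium (fused silica).
n₂ = n₁ tan θ_B = 1.461 × tan 42.33° = 1.331.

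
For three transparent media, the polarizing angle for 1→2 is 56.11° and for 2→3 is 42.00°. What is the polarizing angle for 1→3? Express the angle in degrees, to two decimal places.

n₂/n₁ = tan 56.11° = 1.4887 and n₃/n₂ = tan 42.00° = 0.9004.
n₃/n₁ = 1.3404. Then tan θ_B(1→3) = n₃/n₁, so θ_B(1→3) = arctan(1.3404) = 53.28°.

θ_B ≈ 53.28°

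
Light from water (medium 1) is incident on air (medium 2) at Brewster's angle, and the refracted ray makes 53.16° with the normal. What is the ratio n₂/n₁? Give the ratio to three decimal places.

n₂/n₁ ≈ 0.749

At Brewster incidence θ_B = 90° − θ_t = 90° − 53.16° = 36.84°.
tan θ_B = n₂/n₁, so n₂/n₁ = tan 36.84° = 0.749.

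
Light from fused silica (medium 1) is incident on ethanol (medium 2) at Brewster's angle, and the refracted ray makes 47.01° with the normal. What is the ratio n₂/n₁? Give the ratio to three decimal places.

n₂/n₁ ≈ 0.932

θ_B + θ_t = 90°, so θ_B = 90° − 47.01° = 42.99°.
Then n₂/n₁ = tan θ_B = tan 42.99° = 0.932.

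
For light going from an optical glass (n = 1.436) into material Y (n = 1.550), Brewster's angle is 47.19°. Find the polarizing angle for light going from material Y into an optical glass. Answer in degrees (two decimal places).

The two Brewster angles are complementary: θ_B' = 90° − θ_B = 90° − 47.19° = 42.81°.

θ_B' ≈ 42.81°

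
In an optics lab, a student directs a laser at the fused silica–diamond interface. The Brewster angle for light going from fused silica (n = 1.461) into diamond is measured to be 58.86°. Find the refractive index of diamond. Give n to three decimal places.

n ≈ 2.418

Brewster's law: tan θ_B = n₂/n₁ (light incident in fused silica, refracted into diamond).
n₂ = n₁ tan θ_B = 1.461 × tan 58.86° = 2.418.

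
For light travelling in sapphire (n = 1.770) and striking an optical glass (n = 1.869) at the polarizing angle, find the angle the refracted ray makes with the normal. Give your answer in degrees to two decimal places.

θ_t ≈ 43.44°

θ_B = arctan(n₂/n₁) = arctan(1.869/1.770) = 46.56°.
The refracted ray is perpendicular to the reflected ray, so θ_t = 90° − θ_B = 43.44°.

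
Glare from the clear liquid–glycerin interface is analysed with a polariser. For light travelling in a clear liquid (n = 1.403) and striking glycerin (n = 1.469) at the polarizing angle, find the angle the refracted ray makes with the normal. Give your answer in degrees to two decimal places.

First find Brewster's angle: tan θ_B = 1.469/1.403 = 1.0470, giving θ_B = 46.32°.
At Brewster's angle the reflected and refracted rays are perpendicular, so θ_t = 90° − θ_B = 90° − 46.32° = 43.68°.

θ_t ≈ 43.68°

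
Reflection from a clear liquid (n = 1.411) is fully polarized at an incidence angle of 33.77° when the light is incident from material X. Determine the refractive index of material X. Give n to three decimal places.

Brewster's law: tan θ_B = n₂/n₁ (light incident in material X, refracted into a clear liquid).
n₁ = n₂ / tan θ_B = 1.411 / tan 33.77° = 2.110.

n ≈ 2.110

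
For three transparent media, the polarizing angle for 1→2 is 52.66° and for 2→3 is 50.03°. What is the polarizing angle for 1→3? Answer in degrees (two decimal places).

θ_B ≈ 57.40°

Each Brewster angle gives a ratio: n₂/n₁ = tan 52.66° = 1.3108, n₃/n₂ = tan 50.03° = 1.1930.
n₃/n₁ = 1.5638. Then tan θ_B(1→3) = n₃/n₁, so θ_B(1→3) = arctan(1.5638) = 57.40°.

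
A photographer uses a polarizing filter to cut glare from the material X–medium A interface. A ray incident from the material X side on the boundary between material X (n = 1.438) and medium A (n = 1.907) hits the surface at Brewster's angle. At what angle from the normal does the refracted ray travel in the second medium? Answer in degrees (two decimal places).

θ_B = arctan(n₂/n₁) = arctan(1.907/1.438) = 52.98°.
At Brewster's angle the reflected and refracted rays are perpendicular, so θ_t = 90° − θ_B = 90° − 52.98° = 37.02°.

θ_t ≈ 37.02°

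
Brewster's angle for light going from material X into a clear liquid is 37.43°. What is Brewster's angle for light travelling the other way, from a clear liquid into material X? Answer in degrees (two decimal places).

The two Brewster angles are complementary: θ_B' = 90° − θ_B = 90° − 37.43° = 52.57°.

θ_B' ≈ 52.57°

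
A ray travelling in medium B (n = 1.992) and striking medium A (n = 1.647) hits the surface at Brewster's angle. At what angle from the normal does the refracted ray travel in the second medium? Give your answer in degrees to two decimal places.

θ_t ≈ 50.42°

tan θ_B = n₂/n₁ = 1.647/1.992 = 0.8268, so θ_B = 39.58°.
Since θ_B + θ_t = 90° at Brewster incidence, θ_t = 90° − 39.58° = 50.42°.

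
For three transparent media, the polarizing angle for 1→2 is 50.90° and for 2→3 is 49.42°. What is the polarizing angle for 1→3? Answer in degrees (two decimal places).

tan θ_B(1→2) = n₂/n₁ = tan 50.90° = 1.2305.
tan θ_B(2→3) = n₃/n₂ = tan 49.42° = 1.1675.
n₃/n₁ = 1.4367. Then tan θ_B(1→3) = n₃/n₁, so θ_B(1→3) = arctan(1.4367) = 55.16°.

θ_B ≈ 55.16°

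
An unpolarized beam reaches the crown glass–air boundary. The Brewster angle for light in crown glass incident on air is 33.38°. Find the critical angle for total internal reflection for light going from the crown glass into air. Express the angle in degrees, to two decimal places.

tan θ_B = n₂/n₁ = tan 33.38° = 0.6589.
Total internal reflection: sin θ_c = n₂/n₁ = 0.6589.
θ_c = arcsin(0.6589) = 41.21°.

θ_c ≈ 41.21°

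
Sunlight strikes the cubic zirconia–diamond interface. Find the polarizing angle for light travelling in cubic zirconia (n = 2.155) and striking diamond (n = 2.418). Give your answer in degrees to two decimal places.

tan θ_B = n₂/n₁ = 2.418/2.155 = 1.1220.
θ_B = arctan(1.1220) = 48.29°.

θ_B ≈ 48.29°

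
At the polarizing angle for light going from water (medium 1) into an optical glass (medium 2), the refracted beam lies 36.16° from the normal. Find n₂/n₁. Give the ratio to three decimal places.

θ_B + θ_t = 90°, so θ_B = 90° − 36.16° = 53.84°.
Then n₂/n₁ = tan θ_B = tan 53.84° = 1.368.

n₂/n₁ ≈ 1.368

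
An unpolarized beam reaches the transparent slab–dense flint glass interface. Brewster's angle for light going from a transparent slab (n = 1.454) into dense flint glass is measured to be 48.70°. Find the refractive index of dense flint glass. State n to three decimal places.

Brewster's law: tan θ_B = n₂/n₁ (light incident in a transparent slab, refracted into dense flint glass).
n₂ = n₁ tan θ_B = 1.454 × tan 48.70° = 1.655.

n ≈ 1.655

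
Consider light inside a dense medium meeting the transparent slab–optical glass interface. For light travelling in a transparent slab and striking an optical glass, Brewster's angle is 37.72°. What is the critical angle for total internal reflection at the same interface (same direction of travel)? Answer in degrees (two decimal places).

θ_c ≈ 50.66°

tan θ_B = n₂/n₁ = tan 37.72° = 0.7734.
Total internal reflection: sin θ_c = n₂/n₁ = 0.7734.
θ_c = arcsin(0.7734) = 50.66°.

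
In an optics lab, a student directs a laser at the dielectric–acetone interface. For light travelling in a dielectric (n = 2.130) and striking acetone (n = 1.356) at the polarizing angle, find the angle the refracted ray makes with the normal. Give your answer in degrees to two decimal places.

θ_B = arctan(n₂/n₁) = arctan(1.356/2.130) = 32.48°.
Since θ_B + θ_t = 90° at Brewster incidence, θ_t = 90° − 32.48° = 57.52°.

θ_t ≈ 57.52°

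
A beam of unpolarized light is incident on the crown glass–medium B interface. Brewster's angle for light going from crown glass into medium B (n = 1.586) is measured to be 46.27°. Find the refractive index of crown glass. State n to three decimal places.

n ≈ 1.517

At Brewster's angle, tan θ_B = n₂/n₁ with n₁ on the incident side (crown glass) and n₂ on the transmitted side (medium B).
n₁ = n₂ / tan θ_B = 1.586 / tan 46.27° = 1.517.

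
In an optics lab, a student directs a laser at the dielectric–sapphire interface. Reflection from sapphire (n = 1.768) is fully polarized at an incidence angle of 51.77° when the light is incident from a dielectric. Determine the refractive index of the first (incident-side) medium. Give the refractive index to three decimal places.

At Brewster's angle, tan θ_B = n₂/n₁ with n₁ on the incident side (a dielectric) and n₂ on the transmitted side (sapphire).
n₁ = n₂ / tan θ_B = 1.768 / tan 51.77° = 1.393.

n ≈ 1.393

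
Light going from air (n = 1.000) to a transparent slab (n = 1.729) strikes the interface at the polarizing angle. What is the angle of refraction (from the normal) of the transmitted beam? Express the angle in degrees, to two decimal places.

tan θ_B = n₂/n₁ = 1.729/1.000 = 1.7290, so θ_B = 59.96°.
Since θ_B + θ_t = 90° at Brewster incidence, θ_t = 90° − 59.96° = 30.04°.

θ_t ≈ 30.04°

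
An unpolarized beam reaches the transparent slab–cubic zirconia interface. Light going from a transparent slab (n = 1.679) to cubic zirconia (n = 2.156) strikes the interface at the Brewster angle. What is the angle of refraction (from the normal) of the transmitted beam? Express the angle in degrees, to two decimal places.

θ_t ≈ 37.91°

First find Brewster's angle: tan θ_B = 2.156/1.679 = 1.2841, giving θ_B = 52.09°.
Since θ_B + θ_t = 90° at Brewster incidence, θ_t = 90° − 52.09° = 37.91°.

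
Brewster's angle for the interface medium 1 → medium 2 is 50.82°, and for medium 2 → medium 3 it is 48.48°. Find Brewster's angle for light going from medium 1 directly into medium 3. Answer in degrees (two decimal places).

n₂/n₁ = tan 50.82° = 1.2270 and n₃/n₂ = tan 48.48° = 1.1295.
Multiplying, n₃/n₁ = 1.2270 × 1.1295 = 1.3859, and θ_B(1→3) = arctan 1.3859 = 54.19°.

θ_B ≈ 54.19°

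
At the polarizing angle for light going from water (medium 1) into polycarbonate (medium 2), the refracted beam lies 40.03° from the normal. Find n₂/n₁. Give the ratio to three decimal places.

n₂/n₁ ≈ 1.190

θ_B + θ_t = 90°, so θ_B = 90° − 40.03° = 49.97°.
Then n₂/n₁ = tan θ_B = tan 49.97° = 1.190.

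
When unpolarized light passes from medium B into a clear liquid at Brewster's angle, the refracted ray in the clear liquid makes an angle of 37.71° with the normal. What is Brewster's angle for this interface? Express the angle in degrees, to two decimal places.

Brewster's condition makes the reflected and refracted beams perpendicular: θ_B + θ_t = 90°.
θ_B = 90° − 37.71° = 52.29°.

θ_B ≈ 52.29°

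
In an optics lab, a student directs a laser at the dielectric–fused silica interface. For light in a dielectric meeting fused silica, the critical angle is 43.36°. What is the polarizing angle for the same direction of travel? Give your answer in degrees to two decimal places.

sin θ_c = n₂/n₁, so n₂/n₁ = sin 43.36° = 0.6866.
Brewster: tan θ_B = n₂/n₁ = 0.6866.
θ_B = arctan(0.6866) = 34.47°.

θ_B ≈ 34.47°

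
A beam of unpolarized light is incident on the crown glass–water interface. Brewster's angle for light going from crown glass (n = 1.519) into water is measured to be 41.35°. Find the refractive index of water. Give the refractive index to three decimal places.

Full polarization of the reflected beam means tan θ_B = n₂/n₁, where n₁ is the incident medium (crown glass).
n₂ = n₁ tan θ_B = 1.519 × tan 41.35° = 1.337.

n ≈ 1.337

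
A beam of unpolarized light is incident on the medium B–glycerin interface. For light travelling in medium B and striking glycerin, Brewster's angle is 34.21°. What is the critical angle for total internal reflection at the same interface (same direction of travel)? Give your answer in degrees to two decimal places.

θ_c ≈ 42.83°

tan θ_B = n₂/n₁ = tan 34.21° = 0.6799.
Total internal reflection: sin θ_c = n₂/n₁ = 0.6799.
θ_c = arcsin(0.6799) = 42.83°.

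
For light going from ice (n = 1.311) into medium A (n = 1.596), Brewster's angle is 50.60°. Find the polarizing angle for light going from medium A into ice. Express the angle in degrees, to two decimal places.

θ_B' ≈ 39.40°

Reversing the direction swaps n₁ and n₂, so tan θ_B' = 1/tan θ_B and θ_B' = 90° − θ_B.
Hence θ_B' = 90° − 50.60° = 39.40°.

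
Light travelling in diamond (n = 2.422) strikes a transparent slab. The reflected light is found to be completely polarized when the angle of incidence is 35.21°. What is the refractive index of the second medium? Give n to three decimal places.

n ≈ 1.709

At the polarizing angle, tan θ_B = n₂/n₁ with n₁ on the incident side (diamond) and n₂ on the transmitted side (a transparent slab).
n₂ = n₁ tan θ_B = 2.422 × tan 35.21° = 1.709.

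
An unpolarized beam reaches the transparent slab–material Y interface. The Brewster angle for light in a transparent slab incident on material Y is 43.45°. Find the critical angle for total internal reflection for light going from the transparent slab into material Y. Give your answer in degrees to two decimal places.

n₂/n₁ = tan 43.45° = 0.9473; the critical angle satisfies sin θ_c = n₂/n₁.
θ_c = arcsin(0.9473) = 71.32°.

θ_c ≈ 71.32°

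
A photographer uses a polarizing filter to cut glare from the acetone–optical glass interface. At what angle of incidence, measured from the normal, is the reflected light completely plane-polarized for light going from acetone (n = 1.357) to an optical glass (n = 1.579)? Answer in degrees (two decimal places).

The reflected p-component vanishes when tan θ_B = n₂/n₁.
Brewster's condition: tan θ_B = n₂/n₁ = 1.579/1.357 = 1.1636. Taking the arctangent, θ_B = 49.32°.

θ_B ≈ 49.32°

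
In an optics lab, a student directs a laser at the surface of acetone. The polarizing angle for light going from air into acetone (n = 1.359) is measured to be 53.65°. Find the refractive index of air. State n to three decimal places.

n ≈ 1.000

Brewster's law: tan θ_B = n₂/n₁ (light incident in air, refracted into acetone).
n₁ = n₂ / tan θ_B = 1.359 / tan 53.65° = 1.000.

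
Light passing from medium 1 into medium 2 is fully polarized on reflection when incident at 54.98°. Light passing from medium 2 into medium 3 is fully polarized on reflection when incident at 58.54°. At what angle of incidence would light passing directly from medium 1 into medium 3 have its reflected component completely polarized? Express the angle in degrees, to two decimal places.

tan θ_B(1→2) = n₂/n₁ = tan 54.98° = 1.4271.
tan θ_B(2→3) = n₃/n₂ = tan 58.54° = 1.6344.
Multiplying, n₃/n₁ = 1.4271 × 1.6344 = 2.3324, and θ_B(1→3) = arctan 2.3324 = 66.79°.

θ_B ≈ 66.79°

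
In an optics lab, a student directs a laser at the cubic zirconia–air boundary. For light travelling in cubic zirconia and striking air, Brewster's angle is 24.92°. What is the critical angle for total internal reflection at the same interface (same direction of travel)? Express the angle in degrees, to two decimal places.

θ_c ≈ 27.68°

From Brewster, n₂/n₁ = tan θ_B = tan 24.92° = 0.4646.
Then sin θ_c = n₂/n₁ = 0.4646, so θ_c = arcsin 0.4646 = 27.68°.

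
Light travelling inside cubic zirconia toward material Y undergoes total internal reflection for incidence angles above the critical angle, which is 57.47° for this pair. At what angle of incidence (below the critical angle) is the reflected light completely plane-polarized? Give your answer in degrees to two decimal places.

θ_B ≈ 40.13°

n₂/n₁ = sin θ_c = sin 57.47° = 0.8431.
tan θ_B equals the same ratio, so θ_B = arctan(0.8431) = 40.13°.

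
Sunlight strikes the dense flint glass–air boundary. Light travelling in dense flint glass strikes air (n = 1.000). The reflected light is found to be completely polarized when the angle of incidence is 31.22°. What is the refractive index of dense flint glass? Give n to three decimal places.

n ≈ 1.650

Brewster's law: tan θ_B = n₂/n₁ (light incident in dense flint glass, refracted into air).
n₁ = n₂ / tan θ_B = 1.000 / tan 31.22° = 1.650.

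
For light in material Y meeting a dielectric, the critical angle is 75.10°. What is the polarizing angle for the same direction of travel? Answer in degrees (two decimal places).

sin θ_c = n₂/n₁, so n₂/n₁ = sin 75.10° = 0.9664.
Brewster: tan θ_B = n₂/n₁ = 0.9664.
θ_B = arctan(0.9664) = 44.02°.

θ_B ≈ 44.02°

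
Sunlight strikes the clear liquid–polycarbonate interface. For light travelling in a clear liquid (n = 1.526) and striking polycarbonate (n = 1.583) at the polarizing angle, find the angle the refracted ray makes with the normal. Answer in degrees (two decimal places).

θ_t ≈ 43.95°

First find Brewster's angle: tan θ_B = 1.583/1.526 = 1.0374, giving θ_B = 46.05°.
Since θ_B + θ_t = 90° at Brewster incidence, θ_t = 90° − 46.05° = 43.95°.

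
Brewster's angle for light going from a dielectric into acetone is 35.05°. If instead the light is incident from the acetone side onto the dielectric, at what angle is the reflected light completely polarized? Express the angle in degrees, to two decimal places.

θ_B' ≈ 54.95°

tan θ_B' = n₁/n₂ = 1/tan θ_B, so θ_B' = 90° − θ_B.
θ_B' = 90° − 35.05° = 54.95°.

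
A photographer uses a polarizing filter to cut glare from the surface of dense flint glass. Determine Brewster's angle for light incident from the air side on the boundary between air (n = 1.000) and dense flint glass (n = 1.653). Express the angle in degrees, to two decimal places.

At Brewster's angle the reflected and refracted rays are perpendicular, which with Snell's law gives tan θ_B = n₂/n₁.
Brewster's condition: tan θ_B = n₂/n₁ = 1.653/1.000 = 1.6530. Taking the arctangent, θ_B = 58.83°.

θ_B ≈ 58.83°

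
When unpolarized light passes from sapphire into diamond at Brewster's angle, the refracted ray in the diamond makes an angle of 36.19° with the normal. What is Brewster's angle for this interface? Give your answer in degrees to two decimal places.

θ_B ≈ 53.81°

At Brewster's angle the reflected and refracted rays are perpendicular, so θ_B + θ_t = 90°.
θ_B = 90° − 36.19° = 53.81°.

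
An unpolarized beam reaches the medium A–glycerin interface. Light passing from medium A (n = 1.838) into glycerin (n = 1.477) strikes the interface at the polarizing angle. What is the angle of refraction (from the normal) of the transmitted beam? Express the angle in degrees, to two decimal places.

θ_t ≈ 51.21°

θ_B = arctan(n₂/n₁) = arctan(1.477/1.838) = 38.79°.
At Brewster's angle the reflected and refracted rays are perpendicular, so θ_t = 90° − θ_B = 90° − 38.79° = 51.21°.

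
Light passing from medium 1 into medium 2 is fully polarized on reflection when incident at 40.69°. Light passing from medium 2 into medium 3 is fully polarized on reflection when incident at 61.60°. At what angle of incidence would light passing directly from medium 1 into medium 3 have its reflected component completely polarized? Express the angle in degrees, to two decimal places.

tan θ_B(1→2) = n₂/n₁ = tan 40.69° = 0.8598.
tan θ_B(2→3) = n₃/n₂ = tan 61.60° = 1.8495.
n₃/n₁ = 1.5902. Then tan θ_B(1→3) = n₃/n₁, so θ_B(1→3) = arctan(1.5902) = 57.84°.

θ_B ≈ 57.84°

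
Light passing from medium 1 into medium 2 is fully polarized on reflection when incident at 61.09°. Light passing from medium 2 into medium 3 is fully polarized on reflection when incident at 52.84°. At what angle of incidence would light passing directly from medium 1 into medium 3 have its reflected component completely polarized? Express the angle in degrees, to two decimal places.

tan θ_B(1→2) = n₂/n₁ = tan 61.09° = 1.8107.
tan θ_B(2→3) = n₃/n₂ = tan 52.84° = 1.3194.
n₃/n₁ = 2.3890. Then tan θ_B(1→3) = n₃/n₁, so θ_B(1→3) = arctan(2.3890) = 67.29°.

θ_B ≈ 67.29°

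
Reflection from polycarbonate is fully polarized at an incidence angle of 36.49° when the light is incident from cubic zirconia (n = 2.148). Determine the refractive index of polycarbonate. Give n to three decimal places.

Full polarization of the reflected beam means tan θ_B = n₂/n₁, where n₁ is the incident medium (cubic zirconia).
n₂ = n₁ tan θ_B = 2.148 × tan 36.49° = 1.589.

n ≈ 1.589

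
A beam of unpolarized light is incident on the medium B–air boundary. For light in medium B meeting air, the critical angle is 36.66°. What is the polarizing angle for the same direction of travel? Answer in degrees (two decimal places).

At the critical angle sin θ_c = n₂/n₁, giving n₂/n₁ = sin 36.66° = 0.5971.
Then tan θ_B = n₂/n₁ = 0.5971, so θ_B = arctan 0.5971 = 30.84°.

θ_B ≈ 30.84°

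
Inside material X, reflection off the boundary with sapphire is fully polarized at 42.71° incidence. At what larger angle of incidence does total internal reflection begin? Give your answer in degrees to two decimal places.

n₂/n₁ = tan 42.71° = 0.9231; the critical angle satisfies sin θ_c = n₂/n₁.
θ_c = arcsin(0.9231) = 67.38°.

θ_c ≈ 67.38°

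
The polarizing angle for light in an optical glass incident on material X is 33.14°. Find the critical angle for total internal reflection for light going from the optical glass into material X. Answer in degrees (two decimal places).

θ_c ≈ 40.76°

n₂/n₁ = tan 33.14° = 0.6529; the critical angle satisfies sin θ_c = n₂/n₁.
θ_c = arcsin(0.6529) = 40.76°.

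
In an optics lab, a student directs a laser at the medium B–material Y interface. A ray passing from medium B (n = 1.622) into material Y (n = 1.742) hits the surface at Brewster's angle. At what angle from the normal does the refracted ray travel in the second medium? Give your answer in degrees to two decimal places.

θ_B = arctan(n₂/n₁) = arctan(1.742/1.622) = 47.04°.
Since θ_B + θ_t = 90° at Brewster incidence, θ_t = 90° − 47.04° = 42.96°.

θ_t ≈ 42.96°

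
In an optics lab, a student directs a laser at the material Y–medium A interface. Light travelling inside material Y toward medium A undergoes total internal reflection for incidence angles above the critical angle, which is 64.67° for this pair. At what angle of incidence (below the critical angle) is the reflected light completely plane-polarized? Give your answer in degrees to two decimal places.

n₂/n₁ = sin θ_c = sin 64.67° = 0.9039.
tan θ_B equals the same ratio, so θ_B = arctan(0.9039) = 42.11°.

θ_B ≈ 42.11°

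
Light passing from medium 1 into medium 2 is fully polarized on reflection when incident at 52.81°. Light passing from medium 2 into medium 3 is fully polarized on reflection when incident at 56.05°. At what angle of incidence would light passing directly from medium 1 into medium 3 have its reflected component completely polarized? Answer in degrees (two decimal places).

n₂/n₁ = tan 52.81° = 1.3179 and n₃/n₂ = tan 56.05° = 1.4854.
n₃/n₁ = 1.9576. Then tan θ_B(1→3) = n₃/n₁, so θ_B(1→3) = arctan(1.9576) = 62.94°.

θ_B ≈ 62.94°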